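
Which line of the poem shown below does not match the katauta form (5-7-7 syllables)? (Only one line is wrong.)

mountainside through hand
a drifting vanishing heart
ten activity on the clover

Line 3

Line 1: mountainside (3), through (1), hand (1) → 5 ✓
Line 2: a (1), drifting (2), vanishing (3), heart (1) → 7 ✓
Line 3: ten (1), activity (4), on (1), the (1), clover (2) → 9 (expected 7)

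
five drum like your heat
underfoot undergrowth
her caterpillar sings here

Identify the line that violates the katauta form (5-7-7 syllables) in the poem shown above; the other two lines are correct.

Line 1: five (1), drum (1), like (1), your (1), heat (1) → 5 ✓
Line 2: underfoot (3), undergrowth (3) → 6 (expected 7)
Line 3: her (1), caterpillar (4), sings (1), here (1) → 7 ✓

The second line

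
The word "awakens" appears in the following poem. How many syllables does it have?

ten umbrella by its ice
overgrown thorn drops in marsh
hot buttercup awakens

3

"awakens" has 3 syllables.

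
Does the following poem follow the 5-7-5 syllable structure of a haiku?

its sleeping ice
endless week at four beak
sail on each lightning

Line 1: "its sleeping ice": 1+2+1 = 4 (expected 5)
Line 2: "endless week at four beak": 2+1+1+1+1 = 6 (expected 7)
Line 3: "sail on each lightning": 1+1+1+2 = 5 ✓

No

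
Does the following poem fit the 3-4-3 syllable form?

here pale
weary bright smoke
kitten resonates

No

Line 1: "here pale": 1+1 = 2 (expected 3)
Line 2: "weary bright smoke": 2+1+1 = 4 ✓
Line 3: "kitten resonates": 2+3 = 5 (expected 3)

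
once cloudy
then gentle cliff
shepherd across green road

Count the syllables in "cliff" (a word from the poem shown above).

1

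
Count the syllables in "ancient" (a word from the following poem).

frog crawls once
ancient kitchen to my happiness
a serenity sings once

2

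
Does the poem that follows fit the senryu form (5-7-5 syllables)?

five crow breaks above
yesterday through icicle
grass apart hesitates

Line 1: "five crow breaks above": 1+1+1+2 = 5 ✓
Line 2: "yesterday through icicle": 3+1+3 = 7 ✓
Line 3: "grass apart hesitates": 1+2+3 = 6 (expected 5)

No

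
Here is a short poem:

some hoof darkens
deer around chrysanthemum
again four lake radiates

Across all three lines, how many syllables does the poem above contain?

18

Line 1: some(1) + hoof(1) + darkens(2) = 4
Line 2: deer(1) + around(2) + chrysanthemum(4) = 7
Line 3: again(2) + four(1) + lake(1) + radiates(3) = 7
Total: 4 + 7 + 7 = 18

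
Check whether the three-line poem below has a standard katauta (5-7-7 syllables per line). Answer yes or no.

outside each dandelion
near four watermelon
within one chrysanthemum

Line 1: "outside each dandelion": 2+1+4 = 7 (expected 5)
Line 2: "near four watermelon": 1+1+4 = 6 (expected 7)
Line 3: "within one chrysanthemum": 2+1+4 = 7 ✓

No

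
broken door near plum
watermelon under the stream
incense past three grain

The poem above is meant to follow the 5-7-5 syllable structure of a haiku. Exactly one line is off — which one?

Line 1: broken (2), door (1), near (1), plum (1) → 5 ✓
Line 2: watermelon (4), under (2), the (1), stream (1) → 8 (expected 7)
Line 3: incense (2), past (1), three (1), grain (1) → 5 ✓

Line 2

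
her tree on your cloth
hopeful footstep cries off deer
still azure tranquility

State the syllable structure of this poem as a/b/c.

Line 1: her(1) + tree(1) + on(1) + your(1) + cloth(1) = 5
Line 2: hopeful(2) + footstep(2) + cries(1) + off(1) + deer(1) = 7
Line 3: still(1) + azure(2) + tranquility(4) = 7

5/7/7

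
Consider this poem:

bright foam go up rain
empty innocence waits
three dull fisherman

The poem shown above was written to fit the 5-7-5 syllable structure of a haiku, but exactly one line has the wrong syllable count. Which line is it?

Line 1: bright(1) + foam(1) + go(1) + up(1) + rain(1) = 5 ✓
Line 2: empty(2) + innocence(3) + waits(1) = 6 (expected 7)
Line 3: three(1) + dull(1) + fisherman(3) = 5 ✓

The second line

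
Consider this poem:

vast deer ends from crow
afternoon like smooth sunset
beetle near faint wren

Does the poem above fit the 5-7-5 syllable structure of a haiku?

Yes

Line 1: vast(1) + deer(1) + ends(1) + from(1) + crow(1) = 5 ✓
Line 2: afternoon(3) + like(1) + smooth(1) + sunset(2) = 7 ✓
Line 3: beetle(2) + near(1) + faint(1) + wren(1) = 5 ✓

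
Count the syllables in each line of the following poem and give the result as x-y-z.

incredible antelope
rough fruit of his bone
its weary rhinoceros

7-5-7

Line 1: "incredible antelope": 4+3 = 7
Line 2: "rough fruit of his bone": 1+1+1+1+1 = 5
Line 3: "its weary rhinoceros": 1+2+4 = 7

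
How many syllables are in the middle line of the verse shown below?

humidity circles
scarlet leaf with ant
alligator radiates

5

The middle line: scarlet (2), leaf (1), with (1), ant (1) → 5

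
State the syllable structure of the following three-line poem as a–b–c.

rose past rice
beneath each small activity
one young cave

Line 1: "rose past rice": 1+1+1 = 3
Line 2: "beneath each small activity": 2+1+1+4 = 8
Line 3: "one young cave": 1+1+1 = 3

3–8–3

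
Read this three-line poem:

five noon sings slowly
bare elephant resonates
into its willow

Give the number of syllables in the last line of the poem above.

5

The last line: "into its willow": 2+1+2 = 5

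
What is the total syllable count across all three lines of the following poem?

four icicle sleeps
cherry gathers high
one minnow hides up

Line 1: four(1) + icicle(3) + sleeps(1) = 5
Line 2: cherry(2) + gathers(2) + high(1) = 5
Line 3: one(1) + minnow(2) + hides(1) + up(1) = 5
Total: 5 + 5 + 5 = 15

15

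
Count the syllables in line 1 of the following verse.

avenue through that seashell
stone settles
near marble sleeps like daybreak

Line 1: "avenue through that seashell": 3+1+1+2 = 7

7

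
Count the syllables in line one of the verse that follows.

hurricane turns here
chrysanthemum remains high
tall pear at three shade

Line one: "hurricane turns here": 3+1+1 = 5

5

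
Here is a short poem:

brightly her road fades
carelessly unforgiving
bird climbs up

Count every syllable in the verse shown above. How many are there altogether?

Line 1: brightly(2) + her(1) + road(1) + fades(1) = 5
Line 2: carelessly(3) + unforgiving(4) = 7
Line 3: bird(1) + climbs(1) + up(1) = 3
Total: 5 + 7 + 3 = 15

15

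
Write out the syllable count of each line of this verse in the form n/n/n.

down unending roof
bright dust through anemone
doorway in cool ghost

5/7/5

Line 1: down(1) + unending(3) + roof(1) = 5
Line 2: bright(1) + dust(1) + through(1) + anemone(4) = 7
Line 3: doorway(2) + in(1) + cool(1) + ghost(1) = 5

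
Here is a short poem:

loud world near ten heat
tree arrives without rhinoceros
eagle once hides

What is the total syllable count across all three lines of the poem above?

Line 1: loud(1) + world(1) + near(1) + ten(1) + heat(1) = 5
Line 2: tree(1) + arrives(2) + without(2) + rhinoceros(4) = 9
Line 3: eagle(2) + once(1) + hides(1) = 4
Total: 5 + 9 + 4 = 18

18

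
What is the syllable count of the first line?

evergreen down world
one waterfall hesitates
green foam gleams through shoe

The first line: evergreen(3) + down(1) + world(1) = 5

5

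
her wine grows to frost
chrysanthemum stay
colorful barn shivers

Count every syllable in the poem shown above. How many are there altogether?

Line 1: "her wine grows to frost": 1+1+1+1+1 = 5
Line 2: "chrysanthemum stay": 4+1 = 5
Line 3: "colorful barn shivers": 3+1+2 = 6
Total: 5 + 5 + 6 = 16

16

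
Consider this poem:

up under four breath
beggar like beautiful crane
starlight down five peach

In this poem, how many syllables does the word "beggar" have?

2

"beggar" has 2 syllables.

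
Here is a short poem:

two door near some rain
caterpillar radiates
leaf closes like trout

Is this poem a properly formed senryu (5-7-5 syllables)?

Line 1: "two door near some rain": 1+1+1+1+1 = 5 ✓
Line 2: "caterpillar radiates": 4+3 = 7 ✓
Line 3: "leaf closes like trout": 1+2+1+1 = 5 ✓

Yes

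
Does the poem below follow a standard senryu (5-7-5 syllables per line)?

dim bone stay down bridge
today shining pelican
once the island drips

Line 1: dim (1), bone (1), stay (1), down (1), bridge (1) → 5 ✓
Line 2: today (2), shining (2), pelican (3) → 7 ✓
Line 3: once (1), the (1), island (2), drips (1) → 5 ✓

Yes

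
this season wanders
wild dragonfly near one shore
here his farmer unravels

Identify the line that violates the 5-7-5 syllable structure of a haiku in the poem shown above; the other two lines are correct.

Line 3

Line 1: this (1), season (2), wanders (2) → 5 ✓
Line 2: wild (1), dragonfly (3), near (1), one (1), shore (1) → 7 ✓
Line 3: here (1), his (1), farmer (2), unravels (3) → 7 (expected 5)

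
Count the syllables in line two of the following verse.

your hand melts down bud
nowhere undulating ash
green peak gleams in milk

Line two: "nowhere undulating ash": 2+4+1 = 7

7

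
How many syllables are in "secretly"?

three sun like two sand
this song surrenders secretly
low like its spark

3

"secretly" has 3 syllables.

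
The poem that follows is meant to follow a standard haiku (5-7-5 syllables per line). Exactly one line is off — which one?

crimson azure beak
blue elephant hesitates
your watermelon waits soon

Line 3

Line 1: crimson (2), azure (2), beak (1) → 5 ✓
Line 2: blue (1), elephant (3), hesitates (3) → 7 ✓
Line 3: your (1), watermelon (4), waits (1), soon (1) → 7 (expected 5)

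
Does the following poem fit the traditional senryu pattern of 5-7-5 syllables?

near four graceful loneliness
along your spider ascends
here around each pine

No

Line 1: near(1) + four(1) + graceful(2) + loneliness(3) = 7 (expected 5)
Line 2: along(2) + your(1) + spider(2) + ascends(2) = 7 ✓
Line 3: here(1) + around(2) + each(1) + pine(1) = 5 ✓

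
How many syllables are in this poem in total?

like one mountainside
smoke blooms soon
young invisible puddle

15

Line 1: "like one mountainside": 1+1+3 = 5
Line 2: "smoke blooms soon": 1+1+1 = 3
Line 3: "young invisible puddle": 1+4+2 = 7
Total: 5 + 3 + 7 = 15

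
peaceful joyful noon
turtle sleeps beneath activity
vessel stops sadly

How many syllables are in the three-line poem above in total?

Line 1: peaceful(2) + joyful(2) + noon(1) = 5
Line 2: turtle(2) + sleeps(1) + beneath(2) + activity(4) = 9
Line 3: vessel(2) + stops(1) + sadly(2) = 5
Total: 5 + 9 + 5 = 19

19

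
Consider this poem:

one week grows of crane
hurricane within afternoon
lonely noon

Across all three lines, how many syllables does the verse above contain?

16

Line 1: one (1), week (1), grows (1), of (1), crane (1) → 5
Line 2: hurricane (3), within (2), afternoon (3) → 8
Line 3: lonely (2), noon (1) → 3
Total: 5 + 8 + 3 = 16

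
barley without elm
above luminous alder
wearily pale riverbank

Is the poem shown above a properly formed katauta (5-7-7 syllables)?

Yes

Line 1: barley (2), without (2), elm (1) → 5 ✓
Line 2: above (2), luminous (3), alder (2) → 7 ✓
Line 3: wearily (3), pale (1), riverbank (3) → 7 ✓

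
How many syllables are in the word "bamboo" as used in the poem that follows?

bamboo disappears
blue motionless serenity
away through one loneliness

2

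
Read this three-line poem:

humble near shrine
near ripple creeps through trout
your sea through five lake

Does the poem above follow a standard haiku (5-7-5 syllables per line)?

No

Line 1: "humble near shrine": 2+1+1 = 4 (expected 5)
Line 2: "near ripple creeps through trout": 1+2+1+1+1 = 6 (expected 7)
Line 3: "your sea through five lake": 1+1+1+1+1 = 5 ✓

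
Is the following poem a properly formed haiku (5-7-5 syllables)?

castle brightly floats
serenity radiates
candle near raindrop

Line 1: "castle brightly floats": 2+2+1 = 5 ✓
Line 2: "serenity radiates": 4+3 = 7 ✓
Line 3: "candle near raindrop": 2+1+2 = 5 ✓

Yes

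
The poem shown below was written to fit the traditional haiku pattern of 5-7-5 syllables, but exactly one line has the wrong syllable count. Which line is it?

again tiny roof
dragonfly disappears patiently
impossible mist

Line 1: "again tiny roof": 2+2+1 = 5 ✓
Line 2: "dragonfly disappears patiently": 3+3+3 = 9 (expected 7)
Line 3: "impossible mist": 4+1 = 5 ✓

Line 2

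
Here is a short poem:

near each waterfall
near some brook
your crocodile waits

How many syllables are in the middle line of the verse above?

3

The middle line: "near some brook": 1+1+1 = 3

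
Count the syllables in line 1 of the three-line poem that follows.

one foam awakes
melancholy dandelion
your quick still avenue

Line 1: "one foam awakes": 1+1+2 = 4

4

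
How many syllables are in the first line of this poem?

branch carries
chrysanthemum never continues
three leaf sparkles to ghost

The first line: "branch carries": 1+2 = 3

3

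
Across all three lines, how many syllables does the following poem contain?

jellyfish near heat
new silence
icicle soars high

Line 1: jellyfish(3) + near(1) + heat(1) = 5
Line 2: new(1) + silence(2) = 3
Line 3: icicle(3) + soars(1) + high(1) = 5
Total: 5 + 3 + 5 = 13

13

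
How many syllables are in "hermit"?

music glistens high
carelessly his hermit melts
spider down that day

2

"hermit" has 2 syllables.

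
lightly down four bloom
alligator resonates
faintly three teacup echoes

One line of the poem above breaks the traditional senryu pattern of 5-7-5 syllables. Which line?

Line 1: lightly (2), down (1), four (1), bloom (1) → 5 ✓
Line 2: alligator (4), resonates (3) → 7 ✓
Line 3: faintly (2), three (1), teacup (2), echoes (2) → 7 (expected 5)

Line 3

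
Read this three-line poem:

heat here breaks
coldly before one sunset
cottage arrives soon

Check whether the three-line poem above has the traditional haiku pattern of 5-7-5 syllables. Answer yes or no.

No

Line 1: heat (1), here (1), breaks (1) → 3 (expected 5)
Line 2: coldly (2), before (2), one (1), sunset (2) → 7 ✓
Line 3: cottage (2), arrives (2), soon (1) → 5 ✓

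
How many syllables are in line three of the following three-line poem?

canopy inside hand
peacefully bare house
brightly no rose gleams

5

Line three: brightly (2), no (1), rose (1), gleams (1) → 5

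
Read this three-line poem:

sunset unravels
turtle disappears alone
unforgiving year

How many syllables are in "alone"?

2

"alone" has 2 syllables.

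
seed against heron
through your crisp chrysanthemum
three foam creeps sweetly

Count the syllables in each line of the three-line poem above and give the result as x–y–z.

Line 1: seed (1), against (2), heron (2) → 5
Line 2: through (1), your (1), crisp (1), chrysanthemum (4) → 7
Line 3: three (1), foam (1), creeps (1), sweetly (2) → 5

5–7–5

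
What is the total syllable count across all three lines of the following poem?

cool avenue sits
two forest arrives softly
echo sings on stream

17

Line 1: cool(1) + avenue(3) + sits(1) = 5
Line 2: two(1) + forest(2) + arrives(2) + softly(2) = 7
Line 3: echo(2) + sings(1) + on(1) + stream(1) = 5
Total: 5 + 7 + 5 = 17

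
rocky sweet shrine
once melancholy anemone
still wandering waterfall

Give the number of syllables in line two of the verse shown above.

Line two: "once melancholy anemone": 1+4+4 = 9

9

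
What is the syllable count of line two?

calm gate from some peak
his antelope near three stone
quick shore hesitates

Line two: his (1), antelope (3), near (1), three (1), stone (1) → 7

7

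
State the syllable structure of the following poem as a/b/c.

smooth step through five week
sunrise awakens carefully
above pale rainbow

Line 1: smooth(1) + step(1) + through(1) + five(1) + week(1) = 5
Line 2: sunrise(2) + awakens(3) + carefully(3) = 8
Line 3: above(2) + pale(1) + rainbow(2) = 5

5/8/5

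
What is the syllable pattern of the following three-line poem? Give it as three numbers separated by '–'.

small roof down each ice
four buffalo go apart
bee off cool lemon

5–7–5

Line 1: small (1), roof (1), down (1), each (1), ice (1) → 5
Line 2: four (1), buffalo (3), go (1), apart (2) → 7
Line 3: bee (1), off (1), cool (1), lemon (2) → 5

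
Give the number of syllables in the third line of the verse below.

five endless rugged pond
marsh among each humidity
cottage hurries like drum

6

The third line: "cottage hurries like drum": 2+2+1+1 = 6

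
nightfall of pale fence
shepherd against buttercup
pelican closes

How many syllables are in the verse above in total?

17

Line 1: nightfall (2), of (1), pale (1), fence (1) → 5
Line 2: shepherd (2), against (2), buttercup (3) → 7
Line 3: pelican (3), closes (2) → 5
Total: 5 + 7 + 5 = 17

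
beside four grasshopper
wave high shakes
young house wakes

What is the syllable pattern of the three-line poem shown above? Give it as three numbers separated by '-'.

Line 1: beside(2) + four(1) + grasshopper(3) = 6
Line 2: wave(1) + high(1) + shakes(1) = 3
Line 3: young(1) + house(1) + wakes(1) = 3

6-3-3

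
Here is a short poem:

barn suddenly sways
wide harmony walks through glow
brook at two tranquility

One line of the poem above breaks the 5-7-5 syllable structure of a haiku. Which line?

Line 3

Line 1: "barn suddenly sways": 1+3+1 = 5 ✓
Line 2: "wide harmony walks through glow": 1+3+1+1+1 = 7 ✓
Line 3: "brook at two tranquility": 1+1+1+4 = 7 (expected 5)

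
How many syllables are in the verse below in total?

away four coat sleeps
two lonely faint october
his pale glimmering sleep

Line 1: away(2) + four(1) + coat(1) + sleeps(1) = 5
Line 2: two(1) + lonely(2) + faint(1) + october(3) = 7
Line 3: his(1) + pale(1) + glimmering(3) + sleep(1) = 6
Total: 5 + 7 + 6 = 18

18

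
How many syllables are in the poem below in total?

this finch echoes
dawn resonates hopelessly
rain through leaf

14

Line 1: this(1) + finch(1) + echoes(2) = 4
Line 2: dawn(1) + resonates(3) + hopelessly(3) = 7
Line 3: rain(1) + through(1) + leaf(1) = 3
Total: 4 + 7 + 3 = 14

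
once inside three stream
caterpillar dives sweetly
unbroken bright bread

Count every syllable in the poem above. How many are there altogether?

Line 1: once(1) + inside(2) + three(1) + stream(1) = 5
Line 2: caterpillar(4) + dives(1) + sweetly(2) = 7
Line 3: unbroken(3) + bright(1) + bread(1) = 5
Total: 5 + 7 + 5 = 17

17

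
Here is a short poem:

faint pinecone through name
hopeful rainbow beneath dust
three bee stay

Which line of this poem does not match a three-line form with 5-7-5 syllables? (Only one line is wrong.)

Line 1: faint (1), pinecone (2), through (1), name (1) → 5 ✓
Line 2: hopeful (2), rainbow (2), beneath (2), dust (1) → 7 ✓
Line 3: three (1), bee (1), stay (1) → 3 (expected 5)

The third line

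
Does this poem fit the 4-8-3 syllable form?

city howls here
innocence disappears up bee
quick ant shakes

Yes

Line 1: city(2) + howls(1) + here(1) = 4 ✓
Line 2: innocence(3) + disappears(3) + up(1) + bee(1) = 8 ✓
Line 3: quick(1) + ant(1) + shakes(1) = 3 ✓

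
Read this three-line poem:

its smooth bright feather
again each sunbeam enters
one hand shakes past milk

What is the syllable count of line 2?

Line 2: again (2), each (1), sunbeam (2), enters (2) → 7

7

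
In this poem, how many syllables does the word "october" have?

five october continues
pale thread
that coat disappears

3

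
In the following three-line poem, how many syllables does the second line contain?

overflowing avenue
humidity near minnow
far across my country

The second line: "humidity near minnow": 4+1+2 = 7

7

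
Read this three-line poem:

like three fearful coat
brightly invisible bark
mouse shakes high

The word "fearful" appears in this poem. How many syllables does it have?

2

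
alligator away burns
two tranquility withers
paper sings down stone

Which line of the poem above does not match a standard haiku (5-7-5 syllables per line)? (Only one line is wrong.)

Line 1: alligator (4), away (2), burns (1) → 7 (expected 5)
Line 2: two (1), tranquility (4), withers (2) → 7 ✓
Line 3: paper (2), sings (1), down (1), stone (1) → 5 ✓

Line 1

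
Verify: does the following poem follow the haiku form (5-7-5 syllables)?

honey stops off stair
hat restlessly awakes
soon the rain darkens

Line 1: "honey stops off stair": 2+1+1+1 = 5 ✓
Line 2: "hat restlessly awakes": 1+3+2 = 6 (expected 7)
Line 3: "soon the rain darkens": 1+1+1+2 = 5 ✓

No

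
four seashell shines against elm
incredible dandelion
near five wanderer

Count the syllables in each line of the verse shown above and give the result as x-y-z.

7-8-5

Line 1: "four seashell shines against elm": 1+2+1+2+1 = 7
Line 2: "incredible dandelion": 4+4 = 8
Line 3: "near five wanderer": 1+1+3 = 5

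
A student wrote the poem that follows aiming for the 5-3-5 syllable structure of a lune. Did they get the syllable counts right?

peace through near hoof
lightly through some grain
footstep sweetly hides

No

Line 1: peace(1) + through(1) + near(1) + hoof(1) = 4 (expected 5)
Line 2: lightly(2) + through(1) + some(1) + grain(1) = 5 (expected 3)
Line 3: footstep(2) + sweetly(2) + hides(1) = 5 ✓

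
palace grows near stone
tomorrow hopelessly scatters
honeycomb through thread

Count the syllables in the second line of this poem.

The second line: "tomorrow hopelessly scatters": 3+3+2 = 8

8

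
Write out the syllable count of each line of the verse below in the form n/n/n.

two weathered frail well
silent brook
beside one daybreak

Line 1: two(1) + weathered(2) + frail(1) + well(1) = 5
Line 2: silent(2) + brook(1) = 3
Line 3: beside(2) + one(1) + daybreak(2) = 5

5/3/5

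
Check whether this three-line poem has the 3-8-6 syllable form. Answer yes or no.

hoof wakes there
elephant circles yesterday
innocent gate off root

Line 1: hoof(1) + wakes(1) + there(1) = 3 ✓
Line 2: elephant(3) + circles(2) + yesterday(3) = 8 ✓
Line 3: innocent(3) + gate(1) + off(1) + root(1) = 6 ✓

Yes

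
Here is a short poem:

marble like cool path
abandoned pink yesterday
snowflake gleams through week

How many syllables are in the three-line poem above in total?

17

Line 1: marble (2), like (1), cool (1), path (1) → 5
Line 2: abandoned (3), pink (1), yesterday (3) → 7
Line 3: snowflake (2), gleams (1), through (1), week (1) → 5
Total: 5 + 7 + 5 = 17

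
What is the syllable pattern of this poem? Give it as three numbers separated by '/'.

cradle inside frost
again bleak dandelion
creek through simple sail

5/7/5

Line 1: cradle (2), inside (2), frost (1) → 5
Line 2: again (2), bleak (1), dandelion (4) → 7
Line 3: creek (1), through (1), simple (2), sail (1) → 5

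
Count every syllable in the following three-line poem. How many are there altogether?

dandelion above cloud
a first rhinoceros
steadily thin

17

Line 1: "dandelion above cloud": 4+2+1 = 7
Line 2: "a first rhinoceros": 1+1+4 = 6
Line 3: "steadily thin": 3+1 = 4
Total: 7 + 6 + 4 = 17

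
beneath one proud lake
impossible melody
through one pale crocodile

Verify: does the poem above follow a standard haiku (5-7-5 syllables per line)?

Line 1: beneath(2) + one(1) + proud(1) + lake(1) = 5 ✓
Line 2: impossible(4) + melody(3) = 7 ✓
Line 3: through(1) + one(1) + pale(1) + crocodile(3) = 6 (expected 5)

No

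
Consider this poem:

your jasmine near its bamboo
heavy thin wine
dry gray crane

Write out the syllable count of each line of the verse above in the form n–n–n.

7–4–3

Line 1: "your jasmine near its bamboo": 1+2+1+1+2 = 7
Line 2: "heavy thin wine": 2+1+1 = 4
Line 3: "dry gray crane": 1+1+1 = 3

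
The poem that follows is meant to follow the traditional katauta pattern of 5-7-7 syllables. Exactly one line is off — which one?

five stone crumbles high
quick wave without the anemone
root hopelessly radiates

The second line

Line 1: five(1) + stone(1) + crumbles(2) + high(1) = 5 ✓
Line 2: quick(1) + wave(1) + without(2) + the(1) + anemone(4) = 9 (expected 7)
Line 3: root(1) + hopelessly(3) + radiates(3) = 7 ✓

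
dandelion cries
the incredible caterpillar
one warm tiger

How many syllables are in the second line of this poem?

The second line: the (1), incredible (4), caterpillar (4) → 9

9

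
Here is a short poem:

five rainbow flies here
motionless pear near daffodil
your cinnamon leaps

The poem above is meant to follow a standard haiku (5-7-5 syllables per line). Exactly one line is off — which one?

Line 1: five(1) + rainbow(2) + flies(1) + here(1) = 5 ✓
Line 2: motionless(3) + pear(1) + near(1) + daffodil(3) = 8 (expected 7)
Line 3: your(1) + cinnamon(3) + leaps(1) = 5 ✓

Line 2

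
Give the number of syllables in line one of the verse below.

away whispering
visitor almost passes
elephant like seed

5

Line one: away(2) + whispering(3) = 5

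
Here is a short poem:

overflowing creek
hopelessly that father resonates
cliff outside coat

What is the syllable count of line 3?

Line 3: cliff (1), outside (2), coat (1) → 4

4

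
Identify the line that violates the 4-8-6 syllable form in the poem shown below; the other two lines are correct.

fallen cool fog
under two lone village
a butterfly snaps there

The second line

Line 1: "fallen cool fog": 2+1+1 = 4 ✓
Line 2: "under two lone village": 2+1+1+2 = 6 (expected 8)
Line 3: "a butterfly snaps there": 1+3+1+1 = 6 ✓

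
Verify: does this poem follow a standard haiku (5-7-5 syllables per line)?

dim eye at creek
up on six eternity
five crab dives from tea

No

Line 1: dim(1) + eye(1) + at(1) + creek(1) = 4 (expected 5)
Line 2: up(1) + on(1) + six(1) + eternity(4) = 7 ✓
Line 3: five(1) + crab(1) + dives(1) + from(1) + tea(1) = 5 ✓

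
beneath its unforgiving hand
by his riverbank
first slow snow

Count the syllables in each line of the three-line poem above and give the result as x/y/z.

Line 1: beneath(2) + its(1) + unforgiving(4) + hand(1) = 8
Line 2: by(1) + his(1) + riverbank(3) = 5
Line 3: first(1) + slow(1) + snow(1) = 3

8/5/3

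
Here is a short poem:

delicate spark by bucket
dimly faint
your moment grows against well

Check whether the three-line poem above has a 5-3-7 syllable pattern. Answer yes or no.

No

Line 1: delicate (3), spark (1), by (1), bucket (2) → 7 (expected 5)
Line 2: dimly (2), faint (1) → 3 ✓
Line 3: your (1), moment (2), grows (1), against (2), well (1) → 7 ✓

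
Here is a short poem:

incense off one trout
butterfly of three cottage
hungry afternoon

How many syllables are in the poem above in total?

17

Line 1: incense (2), off (1), one (1), trout (1) → 5
Line 2: butterfly (3), of (1), three (1), cottage (2) → 7
Line 3: hungry (2), afternoon (3) → 5
Total: 5 + 7 + 5 = 17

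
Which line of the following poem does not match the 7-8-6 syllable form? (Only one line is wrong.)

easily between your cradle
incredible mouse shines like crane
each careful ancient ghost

Line 1: "easily between your cradle": 3+2+1+2 = 8 (expected 7)
Line 2: "incredible mouse shines like crane": 4+1+1+1+1 = 8 ✓
Line 3: "each careful ancient ghost": 1+2+2+1 = 6 ✓

Line 1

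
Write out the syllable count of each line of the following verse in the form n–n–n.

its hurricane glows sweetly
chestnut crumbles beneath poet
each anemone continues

Line 1: its (1), hurricane (3), glows (1), sweetly (2) → 7
Line 2: chestnut (2), crumbles (2), beneath (2), poet (2) → 8
Line 3: each (1), anemone (4), continues (3) → 8

7–8–8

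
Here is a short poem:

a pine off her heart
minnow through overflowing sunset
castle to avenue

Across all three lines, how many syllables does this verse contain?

20

Line 1: "a pine off her heart": 1+1+1+1+1 = 5
Line 2: "minnow through overflowing sunset": 2+1+4+2 = 9
Line 3: "castle to avenue": 2+1+3 = 6
Total: 5 + 9 + 6 = 20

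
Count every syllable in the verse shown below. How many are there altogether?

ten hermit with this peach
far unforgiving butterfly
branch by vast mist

18

Line 1: ten(1) + hermit(2) + with(1) + this(1) + peach(1) = 6
Line 2: far(1) + unforgiving(4) + butterfly(3) = 8
Line 3: branch(1) + by(1) + vast(1) + mist(1) = 4
Total: 6 + 8 + 4 = 18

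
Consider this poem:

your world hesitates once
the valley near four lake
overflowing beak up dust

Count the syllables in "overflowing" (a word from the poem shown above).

4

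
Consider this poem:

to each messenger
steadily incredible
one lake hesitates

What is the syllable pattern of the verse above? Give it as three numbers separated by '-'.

5-7-5

Line 1: "to each messenger": 1+1+3 = 5
Line 2: "steadily incredible": 3+4 = 7
Line 3: "one lake hesitates": 1+1+3 = 5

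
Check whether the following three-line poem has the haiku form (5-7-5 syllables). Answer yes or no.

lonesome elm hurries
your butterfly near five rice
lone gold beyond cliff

Yes

Line 1: lonesome(2) + elm(1) + hurries(2) = 5 ✓
Line 2: your(1) + butterfly(3) + near(1) + five(1) + rice(1) = 7 ✓
Line 3: lone(1) + gold(1) + beyond(2) + cliff(1) = 5 ✓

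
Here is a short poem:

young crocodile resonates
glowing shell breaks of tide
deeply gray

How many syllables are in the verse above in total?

16

Line 1: "young crocodile resonates": 1+3+3 = 7
Line 2: "glowing shell breaks of tide": 2+1+1+1+1 = 6
Line 3: "deeply gray": 2+1 = 3
Total: 7 + 6 + 3 = 16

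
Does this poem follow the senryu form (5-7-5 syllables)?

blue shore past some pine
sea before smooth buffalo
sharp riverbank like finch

Line 1: blue(1) + shore(1) + past(1) + some(1) + pine(1) = 5 ✓
Line 2: sea(1) + before(2) + smooth(1) + buffalo(3) = 7 ✓
Line 3: sharp(1) + riverbank(3) + like(1) + finch(1) = 6 (expected 5)

No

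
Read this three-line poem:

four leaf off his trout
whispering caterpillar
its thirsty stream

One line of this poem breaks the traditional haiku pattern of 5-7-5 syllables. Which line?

Line 3

Line 1: "four leaf off his trout": 1+1+1+1+1 = 5 ✓
Line 2: "whispering caterpillar": 3+4 = 7 ✓
Line 3: "its thirsty stream": 1+2+1 = 4 (expected 5)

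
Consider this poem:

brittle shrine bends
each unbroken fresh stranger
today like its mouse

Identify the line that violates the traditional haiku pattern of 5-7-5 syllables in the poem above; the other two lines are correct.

The first line

Line 1: brittle(2) + shrine(1) + bends(1) = 4 (expected 5)
Line 2: each(1) + unbroken(3) + fresh(1) + stranger(2) = 7 ✓
Line 3: today(2) + like(1) + its(1) + mouse(1) = 5 ✓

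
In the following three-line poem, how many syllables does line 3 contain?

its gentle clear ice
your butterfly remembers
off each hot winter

Line 3: "off each hot winter": 1+1+1+2 = 5

5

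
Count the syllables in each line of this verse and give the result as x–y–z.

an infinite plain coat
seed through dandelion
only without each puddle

Line 1: "an infinite plain coat": 1+3+1+1 = 6
Line 2: "seed through dandelion": 1+1+4 = 6
Line 3: "only without each puddle": 2+2+1+2 = 7

6–6–7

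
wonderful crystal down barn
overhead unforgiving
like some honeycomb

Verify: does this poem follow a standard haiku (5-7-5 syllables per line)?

No

Line 1: wonderful (3), crystal (2), down (1), barn (1) → 7 (expected 5)
Line 2: overhead (3), unforgiving (4) → 7 ✓
Line 3: like (1), some (1), honeycomb (3) → 5 ✓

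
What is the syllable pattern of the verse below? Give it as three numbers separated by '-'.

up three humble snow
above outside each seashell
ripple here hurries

Line 1: up(1) + three(1) + humble(2) + snow(1) = 5
Line 2: above(2) + outside(2) + each(1) + seashell(2) = 7
Line 3: ripple(2) + here(1) + hurries(2) = 5

5-7-5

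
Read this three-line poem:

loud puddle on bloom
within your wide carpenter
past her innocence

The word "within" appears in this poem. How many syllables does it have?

"within" has 2 syllables.

2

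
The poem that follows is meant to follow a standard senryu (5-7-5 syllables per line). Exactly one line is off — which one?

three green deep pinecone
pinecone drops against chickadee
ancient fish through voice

Line 1: three(1) + green(1) + deep(1) + pinecone(2) = 5 ✓
Line 2: pinecone(2) + drops(1) + against(2) + chickadee(3) = 8 (expected 7)
Line 3: ancient(2) + fish(1) + through(1) + voice(1) = 5 ✓

The second line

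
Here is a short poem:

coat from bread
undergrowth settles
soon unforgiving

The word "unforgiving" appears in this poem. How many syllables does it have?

4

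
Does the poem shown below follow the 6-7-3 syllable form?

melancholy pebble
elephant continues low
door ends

No

Line 1: "melancholy pebble": 4+2 = 6 ✓
Line 2: "elephant continues low": 3+3+1 = 7 ✓
Line 3: "door ends": 1+1 = 2 (expected 3)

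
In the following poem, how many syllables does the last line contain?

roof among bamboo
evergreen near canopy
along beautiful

5

The last line: "along beautiful": 2+3 = 5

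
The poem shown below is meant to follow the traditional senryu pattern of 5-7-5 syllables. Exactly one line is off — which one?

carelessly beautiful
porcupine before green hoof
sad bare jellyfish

The first line

Line 1: carelessly (3), beautiful (3) → 6 (expected 5)
Line 2: porcupine (3), before (2), green (1), hoof (1) → 7 ✓
Line 3: sad (1), bare (1), jellyfish (3) → 5 ✓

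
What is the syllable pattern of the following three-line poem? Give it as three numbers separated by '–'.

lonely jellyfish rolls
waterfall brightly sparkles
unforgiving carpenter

Line 1: lonely(2) + jellyfish(3) + rolls(1) = 6
Line 2: waterfall(3) + brightly(2) + sparkles(2) = 7
Line 3: unforgiving(4) + carpenter(3) = 7

6–7–7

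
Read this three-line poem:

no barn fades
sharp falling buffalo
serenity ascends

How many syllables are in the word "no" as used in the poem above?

1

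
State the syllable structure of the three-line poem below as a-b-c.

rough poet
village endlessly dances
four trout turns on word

Line 1: rough (1), poet (2) → 3
Line 2: village (2), endlessly (3), dances (2) → 7
Line 3: four (1), trout (1), turns (1), on (1), word (1) → 5

3-7-5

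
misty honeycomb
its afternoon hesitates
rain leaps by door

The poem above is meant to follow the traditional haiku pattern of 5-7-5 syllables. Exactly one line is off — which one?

The third line

Line 1: misty (2), honeycomb (3) → 5 ✓
Line 2: its (1), afternoon (3), hesitates (3) → 7 ✓
Line 3: rain (1), leaps (1), by (1), door (1) → 4 (expected 5)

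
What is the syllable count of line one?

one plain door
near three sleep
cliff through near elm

Line one: "one plain door": 1+1+1 = 3

3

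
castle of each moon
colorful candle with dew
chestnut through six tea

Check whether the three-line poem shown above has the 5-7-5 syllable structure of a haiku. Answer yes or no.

Yes

Line 1: "castle of each moon": 2+1+1+1 = 5 ✓
Line 2: "colorful candle with dew": 3+2+1+1 = 7 ✓
Line 3: "chestnut through six tea": 2+1+1+1 = 5 ✓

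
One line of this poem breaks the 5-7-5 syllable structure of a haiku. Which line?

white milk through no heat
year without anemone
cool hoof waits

Line 1: white(1) + milk(1) + through(1) + no(1) + heat(1) = 5 ✓
Line 2: year(1) + without(2) + anemone(4) = 7 ✓
Line 3: cool(1) + hoof(1) + waits(1) = 3 (expected 5)

Line 3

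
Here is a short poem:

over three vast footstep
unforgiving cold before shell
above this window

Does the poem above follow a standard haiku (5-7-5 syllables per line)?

No

Line 1: "over three vast footstep": 2+1+1+2 = 6 (expected 5)
Line 2: "unforgiving cold before shell": 4+1+2+1 = 8 (expected 7)
Line 3: "above this window": 2+1+2 = 5 ✓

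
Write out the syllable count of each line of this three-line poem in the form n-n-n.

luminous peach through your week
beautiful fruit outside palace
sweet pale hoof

Line 1: luminous (3), peach (1), through (1), your (1), week (1) → 7
Line 2: beautiful (3), fruit (1), outside (2), palace (2) → 8
Line 3: sweet (1), pale (1), hoof (1) → 3

7-8-3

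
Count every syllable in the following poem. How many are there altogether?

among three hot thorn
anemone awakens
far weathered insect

17

Line 1: among(2) + three(1) + hot(1) + thorn(1) = 5
Line 2: anemone(4) + awakens(3) = 7
Line 3: far(1) + weathered(2) + insect(2) = 5
Total: 5 + 7 + 5 = 17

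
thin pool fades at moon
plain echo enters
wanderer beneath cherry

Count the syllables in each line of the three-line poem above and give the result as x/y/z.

Line 1: thin(1) + pool(1) + fades(1) + at(1) + moon(1) = 5
Line 2: plain(1) + echo(2) + enters(2) = 5
Line 3: wanderer(3) + beneath(2) + cherry(2) = 7

5/5/7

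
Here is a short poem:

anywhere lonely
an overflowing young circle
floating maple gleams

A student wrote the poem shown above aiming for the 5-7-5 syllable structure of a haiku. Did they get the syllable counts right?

Line 1: "anywhere lonely": 3+2 = 5 ✓
Line 2: "an overflowing young circle": 1+4+1+2 = 8 (expected 7)
Line 3: "floating maple gleams": 2+2+1 = 5 ✓

No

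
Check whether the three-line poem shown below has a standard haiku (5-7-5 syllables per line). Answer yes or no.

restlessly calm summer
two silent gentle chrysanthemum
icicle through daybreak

No

Line 1: restlessly(3) + calm(1) + summer(2) = 6 (expected 5)
Line 2: two(1) + silent(2) + gentle(2) + chrysanthemum(4) = 9 (expected 7)
Line 3: icicle(3) + through(1) + daybreak(2) = 6 (expected 5)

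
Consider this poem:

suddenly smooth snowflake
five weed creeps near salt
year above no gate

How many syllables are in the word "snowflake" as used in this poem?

"snowflake" has 2 syllables.

2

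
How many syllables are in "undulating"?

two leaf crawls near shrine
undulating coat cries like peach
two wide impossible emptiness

"undulating" has 4 syllables.

4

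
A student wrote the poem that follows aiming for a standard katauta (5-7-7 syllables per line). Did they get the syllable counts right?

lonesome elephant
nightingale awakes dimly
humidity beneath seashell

Line 1: lonesome(2) + elephant(3) = 5 ✓
Line 2: nightingale(3) + awakes(2) + dimly(2) = 7 ✓
Line 3: humidity(4) + beneath(2) + seashell(2) = 8 (expected 7)

No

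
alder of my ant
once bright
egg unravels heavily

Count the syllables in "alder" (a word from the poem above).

2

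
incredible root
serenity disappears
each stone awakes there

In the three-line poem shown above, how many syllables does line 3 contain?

5

Line 3: each(1) + stone(1) + awakes(2) + there(1) = 5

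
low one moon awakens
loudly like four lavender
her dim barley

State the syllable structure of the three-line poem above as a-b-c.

6-7-4

Line 1: low(1) + one(1) + moon(1) + awakens(3) = 6
Line 2: loudly(2) + like(1) + four(1) + lavender(3) = 7
Line 3: her(1) + dim(1) + barley(2) = 4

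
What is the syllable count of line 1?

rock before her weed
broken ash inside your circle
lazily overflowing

Line 1: rock(1) + before(2) + her(1) + weed(1) = 5

5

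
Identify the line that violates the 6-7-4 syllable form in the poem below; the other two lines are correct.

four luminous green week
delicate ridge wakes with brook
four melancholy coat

The third line

Line 1: four (1), luminous (3), green (1), week (1) → 6 ✓
Line 2: delicate (3), ridge (1), wakes (1), with (1), brook (1) → 7 ✓
Line 3: four (1), melancholy (4), coat (1) → 6 (expected 4)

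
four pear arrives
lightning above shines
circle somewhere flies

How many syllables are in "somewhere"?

"somewhere" has 2 syllables.

2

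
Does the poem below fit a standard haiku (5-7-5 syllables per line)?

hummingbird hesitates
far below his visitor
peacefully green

No

Line 1: hummingbird(3) + hesitates(3) = 6 (expected 5)
Line 2: far(1) + below(2) + his(1) + visitor(3) = 7 ✓
Line 3: peacefully(3) + green(1) = 4 (expected 5)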